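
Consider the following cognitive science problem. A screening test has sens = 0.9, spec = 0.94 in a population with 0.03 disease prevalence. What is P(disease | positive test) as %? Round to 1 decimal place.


PPV = (sens * prev) / (sens * prev + (1-spec) * (1-prev))
Numerator = 0.9 * 0.03 = 0.027
P(positive and no disease) = (1 - spec) * (1 - prev) = (1 - 0.94) * (1 - 0.03) = 0.0582
Denominator = 0.027 + 0.0582 = 0.0852
PPV = 0.027 / 0.0852 = 0.316901
As percentage = 31.7


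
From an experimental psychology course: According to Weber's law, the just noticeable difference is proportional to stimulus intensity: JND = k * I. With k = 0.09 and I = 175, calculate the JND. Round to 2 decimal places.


JND = k * I
JND = 0.09 * 175
= 15.75


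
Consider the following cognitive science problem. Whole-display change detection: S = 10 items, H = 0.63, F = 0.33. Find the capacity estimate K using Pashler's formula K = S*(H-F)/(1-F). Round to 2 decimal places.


K = S * (H - F) / (1 - F)
H - F = 0.3
1 - F = 0.67
K = 10 * 0.3 / 0.67
= 4.48


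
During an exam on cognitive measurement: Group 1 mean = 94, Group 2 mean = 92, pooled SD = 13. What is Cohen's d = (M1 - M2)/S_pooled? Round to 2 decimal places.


Cohen's d = (M1 - M2) / S_pooled
= (94 - 92) / 13
= 2 / 13
= 0.15


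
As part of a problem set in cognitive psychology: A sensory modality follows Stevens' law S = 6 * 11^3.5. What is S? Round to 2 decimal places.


S = 6 * 11^3.5
11^3.5 = 4414.4276
S = 6 * 4414.4276
= 26486.57


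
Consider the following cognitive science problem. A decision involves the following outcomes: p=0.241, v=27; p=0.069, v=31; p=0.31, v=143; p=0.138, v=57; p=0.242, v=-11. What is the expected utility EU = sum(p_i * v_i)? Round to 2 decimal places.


EU = sum(p_i * v_i)
0.241 * 27 = 6.507
0.069 * 31 = 2.139
0.31 * 143 = 44.33
0.138 * 57 = 7.866
0.242 * -11 = -2.662
EU = 6.507 + 2.139 + 44.33 + 7.866 + -2.662
= 58.18


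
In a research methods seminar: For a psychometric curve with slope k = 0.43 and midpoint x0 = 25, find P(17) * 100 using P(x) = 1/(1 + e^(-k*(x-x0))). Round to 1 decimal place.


P(x) = 1/(1 + e^(-0.43*(17 - 25)))
Exponent = -0.43 * -8 = 3.44
e^(3.44) = 31.186958
P = 1/(1 + 31.186958) = 0.031068
Percentage = 3.1


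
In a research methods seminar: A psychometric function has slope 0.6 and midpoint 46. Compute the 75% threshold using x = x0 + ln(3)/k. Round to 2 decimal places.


At P = 0.75: 0.75 = 1/(1 + e^(-k*(x-x0)))
Solving: e^(-k*(x-x0)) = 1/3
x = x0 + ln(3)/k
ln(3) = 1.0986
x = 46 + 1.0986/0.6
= 46 + 1.831
= 47.83


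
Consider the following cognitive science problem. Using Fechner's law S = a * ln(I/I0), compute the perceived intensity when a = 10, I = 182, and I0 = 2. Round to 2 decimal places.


S = 10 * ln(182/2)
I/I0 = 91.0
ln(91.0) = 4.5109
S = 10 * 4.5109
= 45.11


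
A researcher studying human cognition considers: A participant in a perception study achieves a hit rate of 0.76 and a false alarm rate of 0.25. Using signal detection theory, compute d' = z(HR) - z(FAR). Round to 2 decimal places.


d' = z(HR) - z(FAR)
z(0.76) = 0.7063
z(0.25) = -0.6745
d' = 0.7063 - -0.6745
= 1.38


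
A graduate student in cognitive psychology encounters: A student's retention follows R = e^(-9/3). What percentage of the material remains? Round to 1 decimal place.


R = e^(-t/S)
-t/S = -9/3 = -3.0
R = e^(-3.0) = 0.049787
Percentage = 0.049787 * 100
= 5.0


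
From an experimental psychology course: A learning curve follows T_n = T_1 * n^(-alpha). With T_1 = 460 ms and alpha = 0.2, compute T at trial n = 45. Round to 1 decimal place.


T_n = 460 * 45^(-0.2)
45^(-0.2) = 0.467044
T_n = 460 * 0.467044
= 214.8 ms


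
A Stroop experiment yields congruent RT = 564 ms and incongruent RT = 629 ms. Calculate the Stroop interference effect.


Stroop effect = RT(incongruent) - RT(congruent)
= 629 - 564
= 65 ms


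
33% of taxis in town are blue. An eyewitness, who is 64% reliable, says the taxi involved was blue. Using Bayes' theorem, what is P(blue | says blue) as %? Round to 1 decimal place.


P(blue | says blue) = P(says blue | blue)*P(blue) / [P(says blue | blue)*P(blue) + P(says blue | not blue)*P(not blue)]
Numerator = 0.64 * 0.33 = 0.2112
False identification = 0.36 * 0.67 = 0.2412
P = 0.2112 / (0.2112 + 0.2412)
= 0.2112 / 0.4524
As percentage = 46.7


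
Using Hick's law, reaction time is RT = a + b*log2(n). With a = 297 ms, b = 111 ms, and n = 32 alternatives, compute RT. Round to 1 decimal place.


RT = 297 + 111 * log2(32)
log2(32) = 5.0
RT = 297 + 111 * 5.0
= 297 + 555.0
= 852.0 ms


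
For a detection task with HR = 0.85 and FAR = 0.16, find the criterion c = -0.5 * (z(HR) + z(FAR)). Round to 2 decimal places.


c = -0.5 * (z(HR) + z(FAR))
z(0.85) = 1.0364
z(0.16) = -0.9945
c = -0.5 * (1.0364 + -0.9945)
= -0.5 * 0.0419
= -0.02


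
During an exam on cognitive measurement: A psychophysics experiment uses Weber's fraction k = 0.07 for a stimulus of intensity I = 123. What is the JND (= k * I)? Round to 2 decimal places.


JND = k * I
JND = 0.07 * 123
= 8.61


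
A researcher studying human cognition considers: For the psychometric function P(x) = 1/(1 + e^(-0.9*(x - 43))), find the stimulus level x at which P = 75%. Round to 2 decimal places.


At P = 0.75: 0.75 = 1/(1 + e^(-k*(x-x0)))
Solving: e^(-k*(x-x0)) = 1/3
x = x0 + ln(3)/k
ln(3) = 1.0986
x = 43 + 1.0986/0.9
= 43 + 1.2207
= 44.22


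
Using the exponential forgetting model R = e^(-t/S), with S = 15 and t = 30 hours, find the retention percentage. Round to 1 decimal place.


R = e^(-t/S)
-t/S = -30/15 = -2.0
R = e^(-2.0) = 0.135335
Percentage = 0.135335 * 100
= 13.5


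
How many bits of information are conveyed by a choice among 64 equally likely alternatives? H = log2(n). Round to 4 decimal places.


H = log2(n)
H = log2(64)
= 6.0000


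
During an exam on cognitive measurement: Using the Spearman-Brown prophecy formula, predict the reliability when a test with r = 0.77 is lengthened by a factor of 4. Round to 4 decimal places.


r_new = n*r / (1 + (n-1)*r)
Numerator = 4 * 0.77 = 3.08
Denominator = 1 + 3 * 0.77 = 3.31
r_new = 3.08 / 3.31
= 0.9305


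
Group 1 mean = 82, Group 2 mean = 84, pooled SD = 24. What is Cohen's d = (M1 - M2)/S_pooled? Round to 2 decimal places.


Cohen's d = (M1 - M2) / S_pooled
= (82 - 84) / 24
= -2 / 24
= -0.08


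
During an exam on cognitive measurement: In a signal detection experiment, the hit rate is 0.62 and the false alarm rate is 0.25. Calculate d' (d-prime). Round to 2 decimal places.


d' = z(HR) - z(FAR)
z(0.62) = 0.3055
z(0.25) = -0.6745
d' = 0.3055 - -0.6745
= 0.98


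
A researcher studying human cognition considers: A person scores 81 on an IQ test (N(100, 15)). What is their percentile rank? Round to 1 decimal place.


z = (IQ - mean) / SD
z = (81 - 100) / 15 = -1.2667
Percentile = Phi(-1.2667) * 100
Phi(-1.2667) = 0.102631
= 10.3


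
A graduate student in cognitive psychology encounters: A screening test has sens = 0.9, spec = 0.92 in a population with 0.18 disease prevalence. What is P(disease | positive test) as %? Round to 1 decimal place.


PPV = (sens * prev) / (sens * prev + (1-spec) * (1-prev))
Numerator = 0.9 * 0.18 = 0.162
P(positive and no disease) = (1 - spec) * (1 - prev) = (1 - 0.92) * (1 - 0.18) = 0.0656
Denominator = 0.162 + 0.0656 = 0.2276
PPV = 0.162 / 0.2276 = 0.711775
As percentage = 71.2


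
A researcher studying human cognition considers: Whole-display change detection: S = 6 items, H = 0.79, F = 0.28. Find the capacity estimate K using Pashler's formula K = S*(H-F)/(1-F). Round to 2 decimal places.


K = S * (H - F) / (1 - F)
H - F = 0.51
1 - F = 0.72
K = 6 * 0.51 / 0.72
= 4.25


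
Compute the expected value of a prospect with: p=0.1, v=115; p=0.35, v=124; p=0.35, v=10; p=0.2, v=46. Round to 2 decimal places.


EU = sum(p_i * v_i)
0.1 * 115 = 11.5
0.35 * 124 = 43.4
0.35 * 10 = 3.5
0.2 * 46 = 9.2
EU = 11.5 + 43.4 + 3.5 + 9.2
= 67.60


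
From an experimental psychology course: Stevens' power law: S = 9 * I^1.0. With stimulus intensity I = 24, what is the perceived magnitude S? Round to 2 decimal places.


S = 9 * 24^1.0
24^1.0 = 24.0
S = 9 * 24.0
= 216.00


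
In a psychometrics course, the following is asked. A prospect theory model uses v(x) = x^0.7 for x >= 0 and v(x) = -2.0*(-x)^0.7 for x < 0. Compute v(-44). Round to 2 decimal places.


Since x = -44 < 0, use v(x) = -lambda*(-x)^alpha
(-x) = 44
44^0.7 = 14.1389
v(-44) = -2.0 * 14.1389
= -28.28


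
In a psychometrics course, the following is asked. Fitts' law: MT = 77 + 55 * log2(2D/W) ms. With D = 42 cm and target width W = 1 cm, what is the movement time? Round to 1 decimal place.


MT = 77 + 55 * log2(2*42/1)
2D/W = 84.0
log2(84.0) = 6.3923
MT = 77 + 55 * 6.3923
= 428.6 ms


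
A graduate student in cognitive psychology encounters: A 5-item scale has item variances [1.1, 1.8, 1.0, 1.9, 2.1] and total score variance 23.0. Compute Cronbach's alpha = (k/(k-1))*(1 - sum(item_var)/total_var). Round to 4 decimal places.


alpha = (k/(k-1)) * (1 - sum(s_i^2)/s_total^2)
sum(item variances) = 7.9
k/(k-1) = 5/4 = 1.25
1 - 7.9/23.0 = 1 - 0.343478 = 0.656522
alpha = 1.25 * 0.656522
= 0.8207


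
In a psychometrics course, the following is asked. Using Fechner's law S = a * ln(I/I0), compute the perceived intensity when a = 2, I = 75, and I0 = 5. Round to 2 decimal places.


S = 2 * ln(75/5)
I/I0 = 15.0
ln(15.0) = 2.7081
S = 2 * 2.7081
= 5.42


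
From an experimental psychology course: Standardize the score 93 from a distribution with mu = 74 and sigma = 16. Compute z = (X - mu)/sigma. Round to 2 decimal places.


z = (X - mu) / sigma
= (93 - 74) / 16
= 19 / 16
= 1.19


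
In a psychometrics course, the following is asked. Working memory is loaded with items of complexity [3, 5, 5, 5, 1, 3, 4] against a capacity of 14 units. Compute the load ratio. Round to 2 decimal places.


Total complexity = 3 + 5 + 5 + 5 + 1 + 3 + 4 = 26
Load = total / capacity = 26 / 14
= 1.86


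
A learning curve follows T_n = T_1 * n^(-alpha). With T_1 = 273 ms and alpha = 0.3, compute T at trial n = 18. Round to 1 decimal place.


T_n = 273 * 18^(-0.3)
18^(-0.3) = 0.420163
T_n = 273 * 0.420163
= 114.7 ms


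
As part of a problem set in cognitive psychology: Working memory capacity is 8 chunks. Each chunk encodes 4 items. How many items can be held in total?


Total items = chunks * items_per_chunk
= 8 * 4
= 32


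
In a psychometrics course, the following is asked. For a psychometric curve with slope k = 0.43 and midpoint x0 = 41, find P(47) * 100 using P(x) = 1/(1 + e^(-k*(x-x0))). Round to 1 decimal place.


P(x) = 1/(1 + e^(-0.43*(47 - 41)))
Exponent = -0.43 * 6 = -2.58
e^(-2.58) = 0.075774
P = 1/(1 + 0.075774) = 0.929563
Percentage = 93.0


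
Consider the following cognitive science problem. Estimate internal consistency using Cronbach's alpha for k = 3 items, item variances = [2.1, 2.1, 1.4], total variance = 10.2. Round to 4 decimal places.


alpha = (k/(k-1)) * (1 - sum(s_i^2)/s_total^2)
sum(item variances) = 5.6
k/(k-1) = 3/2 = 1.5
1 - 5.6/10.2 = 1 - 0.54902 = 0.45098
alpha = 1.5 * 0.45098
= 0.6765


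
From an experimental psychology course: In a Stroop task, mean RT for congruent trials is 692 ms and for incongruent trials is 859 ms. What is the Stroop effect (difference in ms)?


Stroop effect = RT(incongruent) - RT(congruent)
= 859 - 692
= 167 ms


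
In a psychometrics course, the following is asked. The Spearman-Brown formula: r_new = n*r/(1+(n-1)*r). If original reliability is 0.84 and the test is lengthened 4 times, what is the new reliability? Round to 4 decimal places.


r_new = n*r / (1 + (n-1)*r)
Numerator = 4 * 0.84 = 3.36
Denominator = 1 + 3 * 0.84 = 3.52
r_new = 3.36 / 3.52
= 0.9545


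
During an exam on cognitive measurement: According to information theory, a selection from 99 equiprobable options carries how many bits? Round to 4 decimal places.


H = log2(n)
H = log2(99)
= 6.6294


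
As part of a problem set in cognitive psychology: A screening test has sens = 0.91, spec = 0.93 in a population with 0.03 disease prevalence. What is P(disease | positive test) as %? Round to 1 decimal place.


PPV = (sens * prev) / (sens * prev + (1-spec) * (1-prev))
Numerator = 0.91 * 0.03 = 0.0273
P(positive and no disease) = (1 - spec) * (1 - prev) = (1 - 0.93) * (1 - 0.03) = 0.0679
Denominator = 0.0273 + 0.0679 = 0.0952
PPV = 0.0273 / 0.0952 = 0.286765
As percentage = 28.7


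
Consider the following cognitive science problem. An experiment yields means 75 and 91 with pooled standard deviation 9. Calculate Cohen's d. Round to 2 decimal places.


Cohen's d = (M1 - M2) / S_pooled
= (75 - 91) / 9
= -16 / 9
= -1.78


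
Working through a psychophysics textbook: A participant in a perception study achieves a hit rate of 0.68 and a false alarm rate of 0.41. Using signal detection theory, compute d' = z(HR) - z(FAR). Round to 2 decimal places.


d' = z(HR) - z(FAR)
z(0.68) = 0.4677
z(0.41) = -0.2275
d' = 0.4677 - -0.2275
= 0.70


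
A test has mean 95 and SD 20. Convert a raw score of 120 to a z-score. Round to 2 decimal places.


z = (X - mu) / sigma
= (120 - 95) / 20
= 25 / 20
= 1.25


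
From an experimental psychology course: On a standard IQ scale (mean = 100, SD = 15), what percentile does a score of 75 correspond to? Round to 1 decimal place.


z = (IQ - mean) / SD
z = (75 - 100) / 15 = -1.6667
Percentile = Phi(-1.6667) * 100
Phi(-1.6667) = 0.047787
= 4.8


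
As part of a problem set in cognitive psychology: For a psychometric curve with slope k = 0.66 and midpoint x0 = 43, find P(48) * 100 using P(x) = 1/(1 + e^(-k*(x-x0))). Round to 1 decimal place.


P(x) = 1/(1 + e^(-0.66*(48 - 43)))
Exponent = -0.66 * 5 = -3.3
e^(-3.3) = 0.036883
P = 1/(1 + 0.036883) = 0.964429
Percentage = 96.4


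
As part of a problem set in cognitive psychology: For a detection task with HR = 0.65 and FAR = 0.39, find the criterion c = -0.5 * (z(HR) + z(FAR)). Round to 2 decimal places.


c = -0.5 * (z(HR) + z(FAR))
z(0.65) = 0.3853
z(0.39) = -0.2793
c = -0.5 * (0.3853 + -0.2793)
= -0.5 * 0.106
= -0.05


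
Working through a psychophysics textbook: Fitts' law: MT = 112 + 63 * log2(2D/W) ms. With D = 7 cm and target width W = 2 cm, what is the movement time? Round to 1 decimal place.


MT = 112 + 63 * log2(2*7/2)
2D/W = 7.0
log2(7.0) = 2.8074
MT = 112 + 63 * 2.8074
= 288.9 ms


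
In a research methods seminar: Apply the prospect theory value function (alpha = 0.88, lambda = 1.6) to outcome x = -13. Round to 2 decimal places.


Since x = -13 < 0, use v(x) = -lambda*(-x)^alpha
(-x) = 13
13^0.88 = 9.5559
v(-13) = -1.6 * 9.5559
= -15.29


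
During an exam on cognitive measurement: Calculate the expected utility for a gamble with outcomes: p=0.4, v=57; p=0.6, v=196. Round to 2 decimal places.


EU = sum(p_i * v_i)
0.4 * 57 = 22.8
0.6 * 196 = 117.6
EU = 22.8 + 117.6
= 140.40


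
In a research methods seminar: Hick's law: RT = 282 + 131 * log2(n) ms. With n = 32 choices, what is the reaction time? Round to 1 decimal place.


RT = 282 + 131 * log2(32)
log2(32) = 5.0
RT = 282 + 131 * 5.0
= 282 + 655.0
= 937.0 ms


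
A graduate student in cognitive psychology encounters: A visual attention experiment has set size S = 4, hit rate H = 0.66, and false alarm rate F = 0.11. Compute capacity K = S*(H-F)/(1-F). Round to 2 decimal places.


K = S * (H - F) / (1 - F)
H - F = 0.55
1 - F = 0.89
K = 4 * 0.55 / 0.89
= 2.47


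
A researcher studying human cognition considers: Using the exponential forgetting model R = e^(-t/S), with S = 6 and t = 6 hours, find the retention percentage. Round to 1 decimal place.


R = e^(-t/S)
-t/S = -6/6 = -1.0
R = e^(-1.0) = 0.367879
Percentage = 0.367879 * 100
= 36.8


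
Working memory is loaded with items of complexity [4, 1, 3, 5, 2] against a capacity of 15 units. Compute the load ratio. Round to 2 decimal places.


Total complexity = 4 + 1 + 3 + 5 + 2 = 15
Load = total / capacity = 15 / 15
= 1.00


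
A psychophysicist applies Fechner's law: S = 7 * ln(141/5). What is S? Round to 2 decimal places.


S = 7 * ln(141/5)
I/I0 = 28.2
ln(28.2) = 3.3393
S = 7 * 3.3393
= 23.38


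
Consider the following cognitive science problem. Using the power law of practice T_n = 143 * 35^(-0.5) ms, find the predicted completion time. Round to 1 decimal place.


T_n = 143 * 35^(-0.5)
35^(-0.5) = 0.169031
T_n = 143 * 0.169031
= 24.2 ms


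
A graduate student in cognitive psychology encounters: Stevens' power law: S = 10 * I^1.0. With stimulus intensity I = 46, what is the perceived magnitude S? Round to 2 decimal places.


S = 10 * 46^1.0
46^1.0 = 46.0
S = 10 * 46.0
= 460.00


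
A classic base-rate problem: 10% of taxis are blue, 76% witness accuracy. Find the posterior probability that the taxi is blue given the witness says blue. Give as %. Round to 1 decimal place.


P(blue | says blue) = P(says blue | blue)*P(blue) / [P(says blue | blue)*P(blue) + P(says blue | not blue)*P(not blue)]
Numerator = 0.76 * 0.1 = 0.076
False identification = 0.24 * 0.9 = 0.216
P = 0.076 / (0.076 + 0.216)
= 0.076 / 0.292
As percentage = 26.0


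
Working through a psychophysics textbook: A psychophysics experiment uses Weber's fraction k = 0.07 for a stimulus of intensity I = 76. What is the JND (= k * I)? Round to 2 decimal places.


JND = k * I
JND = 0.07 * 76
= 5.32


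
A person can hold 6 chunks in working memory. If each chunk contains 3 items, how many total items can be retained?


Total items = chunks * items_per_chunk
= 6 * 3
= 18


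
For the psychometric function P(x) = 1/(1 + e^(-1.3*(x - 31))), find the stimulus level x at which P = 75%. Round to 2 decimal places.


At P = 0.75: 0.75 = 1/(1 + e^(-k*(x-x0)))
Solving: e^(-k*(x-x0)) = 1/3
x = x0 + ln(3)/k
ln(3) = 1.0986
x = 31 + 1.0986/1.3
= 31 + 0.8451
= 31.85


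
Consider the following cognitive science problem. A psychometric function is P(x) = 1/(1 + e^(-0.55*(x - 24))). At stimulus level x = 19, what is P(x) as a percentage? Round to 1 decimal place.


P(x) = 1/(1 + e^(-0.55*(19 - 24)))
Exponent = -0.55 * -5 = 2.75
e^(2.75) = 15.642632
P = 1/(1 + 15.642632) = 0.060087
Percentage = 6.0


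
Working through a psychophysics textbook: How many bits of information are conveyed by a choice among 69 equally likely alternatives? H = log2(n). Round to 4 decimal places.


H = log2(n)
H = log2(69)
= 6.1085


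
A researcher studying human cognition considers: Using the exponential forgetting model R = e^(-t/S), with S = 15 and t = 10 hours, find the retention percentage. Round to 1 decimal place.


R = e^(-t/S)
-t/S = -10/15 = -0.666667
R = e^(-0.666667) = 0.513417
Percentage = 0.513417 * 100
= 51.3


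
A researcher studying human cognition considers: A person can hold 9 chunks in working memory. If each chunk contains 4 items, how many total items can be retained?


Total items = chunks * items_per_chunk
= 9 * 4
= 36


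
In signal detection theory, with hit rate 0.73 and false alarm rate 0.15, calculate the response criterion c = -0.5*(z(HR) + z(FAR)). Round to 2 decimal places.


c = -0.5 * (z(HR) + z(FAR))
z(0.73) = 0.6128
z(0.15) = -1.0364
c = -0.5 * (0.6128 + -1.0364)
= -0.5 * -0.4236
= 0.21


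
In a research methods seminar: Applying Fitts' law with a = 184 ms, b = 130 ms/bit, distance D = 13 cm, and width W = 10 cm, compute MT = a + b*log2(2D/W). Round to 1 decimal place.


MT = 184 + 130 * log2(2*13/10)
2D/W = 2.6
log2(2.6) = 1.3785
MT = 184 + 130 * 1.3785
= 363.2 ms


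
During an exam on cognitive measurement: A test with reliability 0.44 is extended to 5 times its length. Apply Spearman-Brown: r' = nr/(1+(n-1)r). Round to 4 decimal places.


r_new = n*r / (1 + (n-1)*r)
Numerator = 5 * 0.44 = 2.2
Denominator = 1 + 4 * 0.44 = 2.76
r_new = 2.2 / 2.76
= 0.7971


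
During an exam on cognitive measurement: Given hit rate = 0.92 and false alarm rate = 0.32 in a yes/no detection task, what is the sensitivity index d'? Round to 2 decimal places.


d' = z(HR) - z(FAR)
z(0.92) = 1.4051
z(0.32) = -0.4677
d' = 1.4051 - -0.4677
= 1.87


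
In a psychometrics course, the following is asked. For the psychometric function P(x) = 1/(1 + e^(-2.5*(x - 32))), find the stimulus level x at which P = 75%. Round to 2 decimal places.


At P = 0.75: 0.75 = 1/(1 + e^(-k*(x-x0)))
Solving: e^(-k*(x-x0)) = 1/3
x = x0 + ln(3)/k
ln(3) = 1.0986
x = 32 + 1.0986/2.5
= 32 + 0.4394
= 32.44


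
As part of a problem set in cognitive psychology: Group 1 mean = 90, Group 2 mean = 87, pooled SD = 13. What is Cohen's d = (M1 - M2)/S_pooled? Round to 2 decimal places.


Cohen's d = (M1 - M2) / S_pooled
= (90 - 87) / 13
= 3 / 13
= 0.23


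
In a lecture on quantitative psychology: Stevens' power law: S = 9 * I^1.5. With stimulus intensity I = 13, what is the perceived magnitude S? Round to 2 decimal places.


S = 9 * 13^1.5
13^1.5 = 46.8722
S = 9 * 46.8722
= 421.85


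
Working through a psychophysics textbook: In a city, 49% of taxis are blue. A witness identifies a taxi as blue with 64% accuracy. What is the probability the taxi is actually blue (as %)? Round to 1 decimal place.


P(blue | says blue) = P(says blue | blue)*P(blue) / [P(says blue | blue)*P(blue) + P(says blue | not blue)*P(not blue)]
Numerator = 0.64 * 0.49 = 0.3136
False identification = 0.36 * 0.51 = 0.1836
P = 0.3136 / (0.3136 + 0.1836)
= 0.3136 / 0.4972
As percentage = 63.1


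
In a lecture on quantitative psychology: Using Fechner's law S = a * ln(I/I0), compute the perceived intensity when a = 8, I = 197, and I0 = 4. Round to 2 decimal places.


S = 8 * ln(197/4)
I/I0 = 49.25
ln(49.25) = 3.8969
S = 8 * 3.8969
= 31.18


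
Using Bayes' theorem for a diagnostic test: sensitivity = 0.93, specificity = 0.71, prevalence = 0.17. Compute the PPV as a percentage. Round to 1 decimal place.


PPV = (sens * prev) / (sens * prev + (1-spec) * (1-prev))
Numerator = 0.93 * 0.17 = 0.1581
P(positive and no disease) = (1 - spec) * (1 - prev) = (1 - 0.71) * (1 - 0.17) = 0.2407
Denominator = 0.1581 + 0.2407 = 0.3988
PPV = 0.1581 / 0.3988 = 0.396439
As percentage = 39.6


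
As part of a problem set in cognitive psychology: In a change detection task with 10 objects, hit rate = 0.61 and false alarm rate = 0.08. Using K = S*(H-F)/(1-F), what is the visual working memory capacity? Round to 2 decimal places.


K = S * (H - F) / (1 - F)
H - F = 0.53
1 - F = 0.92
K = 10 * 0.53 / 0.92
= 5.76


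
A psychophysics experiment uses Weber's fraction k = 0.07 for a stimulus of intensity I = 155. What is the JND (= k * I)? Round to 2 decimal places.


JND = k * I
JND = 0.07 * 155
= 10.85


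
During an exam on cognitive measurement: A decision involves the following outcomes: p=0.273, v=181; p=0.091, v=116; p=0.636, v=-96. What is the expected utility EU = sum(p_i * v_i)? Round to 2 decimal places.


EU = sum(p_i * v_i)
0.273 * 181 = 49.413
0.091 * 116 = 10.556
0.636 * -96 = -61.056
EU = 49.413 + 10.556 + -61.056
= -1.09


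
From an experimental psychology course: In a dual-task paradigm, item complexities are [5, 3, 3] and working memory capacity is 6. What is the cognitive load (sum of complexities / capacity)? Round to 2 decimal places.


Total complexity = 5 + 3 + 3 = 11
Load = total / capacity = 11 / 6
= 1.83


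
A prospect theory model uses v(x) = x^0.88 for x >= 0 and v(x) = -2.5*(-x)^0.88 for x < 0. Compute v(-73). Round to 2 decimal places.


Since x = -73 < 0, use v(x) = -lambda*(-x)^alpha
(-x) = 73
73^0.88 = 43.6239
v(-73) = -2.5 * 43.6239
= -109.06


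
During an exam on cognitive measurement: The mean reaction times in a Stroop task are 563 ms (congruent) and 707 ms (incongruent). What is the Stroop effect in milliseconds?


Stroop effect = RT(incongruent) - RT(congruent)
= 707 - 563
= 144 ms


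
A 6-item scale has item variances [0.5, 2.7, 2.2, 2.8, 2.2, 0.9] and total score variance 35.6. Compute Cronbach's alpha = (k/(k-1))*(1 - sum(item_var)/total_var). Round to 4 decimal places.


alpha = (k/(k-1)) * (1 - sum(s_i^2)/s_total^2)
sum(item variances) = 11.3
k/(k-1) = 6/5 = 1.2
1 - 11.3/35.6 = 1 - 0.317416 = 0.682584
alpha = 1.2 * 0.682584
= 0.8191


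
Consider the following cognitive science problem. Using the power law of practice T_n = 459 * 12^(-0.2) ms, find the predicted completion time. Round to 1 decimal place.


T_n = 459 * 12^(-0.2)
12^(-0.2) = 0.608364
T_n = 459 * 0.608364
= 279.2 ms


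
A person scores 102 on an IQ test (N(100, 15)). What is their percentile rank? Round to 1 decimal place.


z = (IQ - mean) / SD
z = (102 - 100) / 15 = 0.1333
Percentile = Phi(0.1333) * 100
Phi(0.1333) = 0.553022
= 55.3


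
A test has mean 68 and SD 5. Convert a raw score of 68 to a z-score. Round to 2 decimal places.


z = (X - mu) / sigma
= (68 - 68) / 5
= 0 / 5
= 0.00


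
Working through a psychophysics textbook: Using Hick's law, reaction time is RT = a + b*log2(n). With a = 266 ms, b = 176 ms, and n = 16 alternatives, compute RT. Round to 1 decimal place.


RT = 266 + 176 * log2(16)
log2(16) = 4.0
RT = 266 + 176 * 4.0
= 266 + 704.0
= 970.0 ms


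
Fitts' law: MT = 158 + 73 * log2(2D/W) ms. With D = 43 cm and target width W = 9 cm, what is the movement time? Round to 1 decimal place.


MT = 158 + 73 * log2(2*43/9)
2D/W = 9.555556
log2(9.555556) = 3.2563
MT = 158 + 73 * 3.2563
= 395.7 ms


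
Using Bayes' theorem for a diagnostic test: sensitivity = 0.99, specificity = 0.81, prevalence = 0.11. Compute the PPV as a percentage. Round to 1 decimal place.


PPV = (sens * prev) / (sens * prev + (1-spec) * (1-prev))
Numerator = 0.99 * 0.11 = 0.1089
P(positive and no disease) = (1 - spec) * (1 - prev) = (1 - 0.81) * (1 - 0.11) = 0.1691
Denominator = 0.1089 + 0.1691 = 0.278
PPV = 0.1089 / 0.278 = 0.391727
As percentage = 39.2


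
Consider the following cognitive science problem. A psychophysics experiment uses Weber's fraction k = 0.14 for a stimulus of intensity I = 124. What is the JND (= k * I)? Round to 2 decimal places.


JND = k * I
JND = 0.14 * 124
= 17.36


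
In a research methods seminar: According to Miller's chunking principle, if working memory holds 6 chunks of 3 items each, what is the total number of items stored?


Total items = chunks * items_per_chunk
= 6 * 3
= 18


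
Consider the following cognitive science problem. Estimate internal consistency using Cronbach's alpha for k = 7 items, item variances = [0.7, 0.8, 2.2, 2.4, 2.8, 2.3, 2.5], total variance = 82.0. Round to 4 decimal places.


alpha = (k/(k-1)) * (1 - sum(s_i^2)/s_total^2)
sum(item variances) = 13.7
k/(k-1) = 7/6 = 1.166667
1 - 13.7/82.0 = 1 - 0.167073 = 0.832927
alpha = 1.166667 * 0.832927
= 0.9717


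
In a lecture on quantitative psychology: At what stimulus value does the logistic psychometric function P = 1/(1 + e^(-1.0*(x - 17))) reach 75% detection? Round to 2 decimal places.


At P = 0.75: 0.75 = 1/(1 + e^(-k*(x-x0)))
Solving: e^(-k*(x-x0)) = 1/3
x = x0 + ln(3)/k
ln(3) = 1.0986
x = 17 + 1.0986/1.0
= 17 + 1.0986
= 18.10


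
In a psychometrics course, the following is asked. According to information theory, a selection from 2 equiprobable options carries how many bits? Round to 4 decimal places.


H = log2(n)
H = log2(2)
= 1.0000


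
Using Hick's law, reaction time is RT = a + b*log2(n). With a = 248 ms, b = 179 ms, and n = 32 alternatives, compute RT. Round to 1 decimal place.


RT = 248 + 179 * log2(32)
log2(32) = 5.0
RT = 248 + 179 * 5.0
= 248 + 895.0
= 1143.0 ms


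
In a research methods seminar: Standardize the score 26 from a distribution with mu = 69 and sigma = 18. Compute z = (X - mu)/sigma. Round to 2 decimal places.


z = (X - mu) / sigma
= (26 - 69) / 18
= -43 / 18
= -2.39


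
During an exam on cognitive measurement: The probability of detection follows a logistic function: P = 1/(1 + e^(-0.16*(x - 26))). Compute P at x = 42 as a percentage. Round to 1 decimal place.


P(x) = 1/(1 + e^(-0.16*(42 - 26)))
Exponent = -0.16 * 16 = -2.56
e^(-2.56) = 0.077305
P = 1/(1 + 0.077305) = 0.928242
Percentage = 92.8


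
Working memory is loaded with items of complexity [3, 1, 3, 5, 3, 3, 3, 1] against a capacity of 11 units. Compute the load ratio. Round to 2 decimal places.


Total complexity = 3 + 1 + 3 + 5 + 3 + 3 + 3 + 1 = 22
Load = total / capacity = 22 / 11
= 2.00


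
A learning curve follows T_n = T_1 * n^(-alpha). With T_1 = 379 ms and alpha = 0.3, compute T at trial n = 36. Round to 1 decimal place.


T_n = 379 * 36^(-0.3)
36^(-0.3) = 0.341279
T_n = 379 * 0.341279
= 129.3 ms


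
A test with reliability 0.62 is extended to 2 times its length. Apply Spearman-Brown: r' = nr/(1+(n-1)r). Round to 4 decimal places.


r_new = n*r / (1 + (n-1)*r)
Numerator = 2 * 0.62 = 1.24
Denominator = 1 + 1 * 0.62 = 1.62
r_new = 1.24 / 1.62
= 0.7654


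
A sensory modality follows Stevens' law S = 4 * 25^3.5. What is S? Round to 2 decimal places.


S = 4 * 25^3.5
25^3.5 = 78125.0
S = 4 * 78125.0
= 312500.00


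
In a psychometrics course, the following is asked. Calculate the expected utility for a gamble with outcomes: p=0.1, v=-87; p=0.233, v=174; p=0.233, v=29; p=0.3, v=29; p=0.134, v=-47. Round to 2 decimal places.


EU = sum(p_i * v_i)
0.1 * -87 = -8.7
0.233 * 174 = 40.542
0.233 * 29 = 6.757
0.3 * 29 = 8.7
0.134 * -47 = -6.298
EU = -8.7 + 40.542 + 6.757 + 8.7 + -6.298
= 41.00


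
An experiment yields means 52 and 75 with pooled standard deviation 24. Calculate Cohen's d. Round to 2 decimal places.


Cohen's d = (M1 - M2) / S_pooled
= (52 - 75) / 24
= -23 / 24
= -0.96


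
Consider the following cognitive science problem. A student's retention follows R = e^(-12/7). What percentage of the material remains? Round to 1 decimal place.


R = e^(-t/S)
-t/S = -12/7 = -1.714286
R = e^(-1.714286) = 0.180092
Percentage = 0.180092 * 100
= 18.0


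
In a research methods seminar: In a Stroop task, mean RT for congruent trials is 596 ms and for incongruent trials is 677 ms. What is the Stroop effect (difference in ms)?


Stroop effect = RT(incongruent) - RT(congruent)
= 677 - 596
= 81 ms


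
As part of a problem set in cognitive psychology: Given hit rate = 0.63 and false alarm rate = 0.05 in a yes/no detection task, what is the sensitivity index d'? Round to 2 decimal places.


d' = z(HR) - z(FAR)
z(0.63) = 0.3319
z(0.05) = -1.6449
d' = 0.3319 - -1.6449
= 1.98


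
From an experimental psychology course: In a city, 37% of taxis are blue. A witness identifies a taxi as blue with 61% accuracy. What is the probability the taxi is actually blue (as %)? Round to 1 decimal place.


P(blue | says blue) = P(says blue | blue)*P(blue) / [P(says blue | blue)*P(blue) + P(says blue | not blue)*P(not blue)]
Numerator = 0.61 * 0.37 = 0.2257
False identification = 0.39 * 0.63 = 0.2457
P = 0.2257 / (0.2257 + 0.2457)
= 0.2257 / 0.4714
As percentage = 47.9


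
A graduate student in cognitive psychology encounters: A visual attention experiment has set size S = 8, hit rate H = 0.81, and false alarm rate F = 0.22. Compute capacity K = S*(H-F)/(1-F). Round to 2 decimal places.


K = S * (H - F) / (1 - F)
H - F = 0.59
1 - F = 0.78
K = 8 * 0.59 / 0.78
= 6.05


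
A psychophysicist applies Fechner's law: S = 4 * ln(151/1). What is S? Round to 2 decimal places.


S = 4 * ln(151/1)
I/I0 = 151.0
ln(151.0) = 5.0173
S = 4 * 5.0173
= 20.07


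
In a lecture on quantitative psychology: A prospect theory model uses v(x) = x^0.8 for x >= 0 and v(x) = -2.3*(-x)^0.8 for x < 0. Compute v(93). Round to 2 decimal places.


Since x = 93 >= 0, use v(x) = x^0.8
93^0.8 = 37.5653
v(93) = 37.57


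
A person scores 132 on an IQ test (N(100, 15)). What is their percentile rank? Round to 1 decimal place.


z = (IQ - mean) / SD
z = (132 - 100) / 15 = 2.1333
Percentile = Phi(2.1333) * 100
Phi(2.1333) = 0.98355
= 98.4


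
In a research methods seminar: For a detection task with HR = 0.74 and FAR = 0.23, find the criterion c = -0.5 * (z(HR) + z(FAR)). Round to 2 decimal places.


c = -0.5 * (z(HR) + z(FAR))
z(0.74) = 0.6433
z(0.23) = -0.7388
c = -0.5 * (0.6433 + -0.7388)
= -0.5 * -0.0955
= 0.05


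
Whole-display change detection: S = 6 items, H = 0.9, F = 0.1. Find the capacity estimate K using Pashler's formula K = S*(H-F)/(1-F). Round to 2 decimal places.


K = S * (H - F) / (1 - F)
H - F = 0.8
1 - F = 0.9
K = 6 * 0.8 / 0.9
= 5.33


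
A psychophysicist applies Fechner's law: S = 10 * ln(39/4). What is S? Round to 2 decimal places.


S = 10 * ln(39/4)
I/I0 = 9.75
ln(9.75) = 2.2773
S = 10 * 2.2773
= 22.77


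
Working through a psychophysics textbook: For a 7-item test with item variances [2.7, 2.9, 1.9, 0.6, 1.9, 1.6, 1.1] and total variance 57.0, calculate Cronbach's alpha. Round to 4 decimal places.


alpha = (k/(k-1)) * (1 - sum(s_i^2)/s_total^2)
sum(item variances) = 12.7
k/(k-1) = 7/6 = 1.166667
1 - 12.7/57.0 = 1 - 0.222807 = 0.777193
alpha = 1.166667 * 0.777193
= 0.9067


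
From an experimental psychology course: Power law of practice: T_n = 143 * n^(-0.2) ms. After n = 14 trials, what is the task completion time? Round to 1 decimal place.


T_n = 143 * 14^(-0.2)
14^(-0.2) = 0.589895
T_n = 143 * 0.589895
= 84.4 ms


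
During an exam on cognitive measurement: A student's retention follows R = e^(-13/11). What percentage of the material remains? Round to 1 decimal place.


R = e^(-t/S)
-t/S = -13/11 = -1.181818
R = e^(-1.181818) = 0.306721
Percentage = 0.306721 * 100
= 30.7


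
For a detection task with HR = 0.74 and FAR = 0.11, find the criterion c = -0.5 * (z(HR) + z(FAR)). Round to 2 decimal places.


c = -0.5 * (z(HR) + z(FAR))
z(0.74) = 0.6433
z(0.11) = -1.2265
c = -0.5 * (0.6433 + -1.2265)
= -0.5 * -0.5832
= 0.29


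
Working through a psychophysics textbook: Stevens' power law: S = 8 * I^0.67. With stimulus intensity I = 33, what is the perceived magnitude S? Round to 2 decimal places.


S = 8 * 33^0.67
33^0.67 = 10.4089
S = 8 * 10.4089
= 83.27


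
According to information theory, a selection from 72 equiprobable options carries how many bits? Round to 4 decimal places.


H = log2(n)
H = log2(72)
= 6.1699


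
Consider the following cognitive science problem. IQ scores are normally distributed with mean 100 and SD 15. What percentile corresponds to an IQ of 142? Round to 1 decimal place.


z = (IQ - mean) / SD
z = (142 - 100) / 15 = 2.8
Percentile = Phi(2.8) * 100
Phi(2.8) = 0.997445
= 99.7


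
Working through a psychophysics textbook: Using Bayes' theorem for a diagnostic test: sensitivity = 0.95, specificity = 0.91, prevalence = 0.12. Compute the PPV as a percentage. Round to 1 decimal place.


PPV = (sens * prev) / (sens * prev + (1-spec) * (1-prev))
Numerator = 0.95 * 0.12 = 0.114
P(positive and no disease) = (1 - spec) * (1 - prev) = (1 - 0.91) * (1 - 0.12) = 0.0792
Denominator = 0.114 + 0.0792 = 0.1932
PPV = 0.114 / 0.1932 = 0.590062
As percentage = 59.0


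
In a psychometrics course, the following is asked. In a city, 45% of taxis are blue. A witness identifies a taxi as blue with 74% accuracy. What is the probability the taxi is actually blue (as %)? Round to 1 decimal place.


P(blue | says blue) = P(says blue | blue)*P(blue) / [P(says blue | blue)*P(blue) + P(says blue | not blue)*P(not blue)]
Numerator = 0.74 * 0.45 = 0.333
False identification = 0.26 * 0.55 = 0.143
P = 0.333 / (0.333 + 0.143)
= 0.333 / 0.476
As percentage = 70.0


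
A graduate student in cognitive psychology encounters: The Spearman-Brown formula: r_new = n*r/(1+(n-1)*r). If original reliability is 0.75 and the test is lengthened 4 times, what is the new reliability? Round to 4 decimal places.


r_new = n*r / (1 + (n-1)*r)
Numerator = 4 * 0.75 = 3.0
Denominator = 1 + 3 * 0.75 = 3.25
r_new = 3.0 / 3.25
= 0.9231


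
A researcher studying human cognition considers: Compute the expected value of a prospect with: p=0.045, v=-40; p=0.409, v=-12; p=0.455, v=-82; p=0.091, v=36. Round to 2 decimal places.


EU = sum(p_i * v_i)
0.045 * -40 = -1.8
0.409 * -12 = -4.908
0.455 * -82 = -37.31
0.091 * 36 = 3.276
EU = -1.8 + -4.908 + -37.31 + 3.276
= -40.74


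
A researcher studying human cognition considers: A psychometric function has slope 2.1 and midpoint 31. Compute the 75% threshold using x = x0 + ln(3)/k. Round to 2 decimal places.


At P = 0.75: 0.75 = 1/(1 + e^(-k*(x-x0)))
Solving: e^(-k*(x-x0)) = 1/3
x = x0 + ln(3)/k
ln(3) = 1.0986
x = 31 + 1.0986/2.1
= 31 + 0.5231
= 31.52


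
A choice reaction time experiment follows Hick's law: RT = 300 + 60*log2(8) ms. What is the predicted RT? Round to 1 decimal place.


RT = 300 + 60 * log2(8)
log2(8) = 3.0
RT = 300 + 60 * 3.0
= 300 + 180.0
= 480.0 ms


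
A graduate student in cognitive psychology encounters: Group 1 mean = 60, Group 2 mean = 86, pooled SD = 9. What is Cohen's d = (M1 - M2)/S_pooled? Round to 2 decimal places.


Cohen's d = (M1 - M2) / S_pooled
= (60 - 86) / 9
= -26 / 9
= -2.89


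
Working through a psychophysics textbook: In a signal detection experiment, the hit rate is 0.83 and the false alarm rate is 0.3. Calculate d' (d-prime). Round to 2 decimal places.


d' = z(HR) - z(FAR)
z(0.83) = 0.9542
z(0.3) = -0.5244
d' = 0.9542 - -0.5244
= 1.48


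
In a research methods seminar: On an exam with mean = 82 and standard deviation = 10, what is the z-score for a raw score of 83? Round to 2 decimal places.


z = (X - mu) / sigma
= (83 - 82) / 10
= 1 / 10
= 0.10


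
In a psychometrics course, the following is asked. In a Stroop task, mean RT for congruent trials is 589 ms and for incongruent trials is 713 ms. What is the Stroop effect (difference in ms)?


Stroop effect = RT(incongruent) - RT(congruent)
= 713 - 589
= 124 ms


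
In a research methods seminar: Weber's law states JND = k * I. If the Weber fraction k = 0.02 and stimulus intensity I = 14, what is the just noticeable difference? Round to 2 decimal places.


JND = k * I
JND = 0.02 * 14
= 0.28


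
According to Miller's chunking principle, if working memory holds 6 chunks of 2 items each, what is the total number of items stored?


Total items = chunks * items_per_chunk
= 6 * 2
= 12


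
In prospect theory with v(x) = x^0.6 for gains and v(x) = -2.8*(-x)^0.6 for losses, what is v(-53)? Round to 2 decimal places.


Since x = -53 < 0, use v(x) = -lambda*(-x)^alpha
(-x) = 53
53^0.6 = 10.8284
v(-53) = -2.8 * 10.8284
= -30.32


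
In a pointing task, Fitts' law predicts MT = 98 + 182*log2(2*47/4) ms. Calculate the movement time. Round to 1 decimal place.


MT = 98 + 182 * log2(2*47/4)
2D/W = 23.5
log2(23.5) = 4.5546
MT = 98 + 182 * 4.5546
= 926.9 ms


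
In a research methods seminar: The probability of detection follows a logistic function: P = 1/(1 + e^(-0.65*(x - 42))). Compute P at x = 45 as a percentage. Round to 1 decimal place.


P(x) = 1/(1 + e^(-0.65*(45 - 42)))
Exponent = -0.65 * 3 = -1.95
e^(-1.95) = 0.142274
P = 1/(1 + 0.142274) = 0.875447
Percentage = 87.5


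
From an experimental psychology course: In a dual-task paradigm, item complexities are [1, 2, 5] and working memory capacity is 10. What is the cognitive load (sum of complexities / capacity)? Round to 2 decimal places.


Total complexity = 1 + 2 + 5 = 8
Load = total / capacity = 8 / 10
= 0.80


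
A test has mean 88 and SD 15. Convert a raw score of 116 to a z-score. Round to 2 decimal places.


z = (X - mu) / sigma
= (116 - 88) / 15
= 28 / 15
= 1.87


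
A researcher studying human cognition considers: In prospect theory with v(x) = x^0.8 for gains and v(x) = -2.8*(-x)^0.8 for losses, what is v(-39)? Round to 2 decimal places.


Since x = -39 < 0, use v(x) = -lambda*(-x)^alpha
(-x) = 39
39^0.8 = 18.7435
v(-39) = -2.8 * 18.7435
= -52.48
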